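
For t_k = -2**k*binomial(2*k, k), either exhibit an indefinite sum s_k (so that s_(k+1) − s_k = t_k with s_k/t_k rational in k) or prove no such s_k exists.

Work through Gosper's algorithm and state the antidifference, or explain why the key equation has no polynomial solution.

not Gosper-summable; s_k does not exist

Ratio r(k) = 4*(2*k + 1)/(k + 1).
Factor: A=8*k + 4; B=k + 1; C=1.
Key eq: (8*k + 4)·f(k+1) = (k)·f(k) + (1).
d = -1 from the (1,1,0) case.
deg f ≤ -1 is impossible — no certificate.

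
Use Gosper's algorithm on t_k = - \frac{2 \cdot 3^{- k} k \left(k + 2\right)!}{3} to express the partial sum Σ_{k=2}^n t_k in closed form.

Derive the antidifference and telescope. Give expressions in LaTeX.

r(k) = (k + 1)*(k + 3)/(3*k) after simplifying.
Take A(k)=k/3 + 1, B(k)=1, C(k)=k.
Set up (k/3 + 1)·f(k+1) − (1)·f(k) − (k) = 0.
deg f ≤ 0 (via 1,0,1).
Coefficient equations give f(k) = 3.
R(k) = B(k−1)·f(k)/C(k) = 3/k; s_k = R·t_k = -2*factorial(k + 2)/3**k.
Check: Δs_k = -2*k*factorial(k + 2)/(3*3**k). ✓
s_(n+1) = -2*3**(-n - 1)*factorial(n + 3) and s_(2) = -16/3, so S(n) = 16/3 - 2*factorial(n + 3)/(3*3**n).

S(n) = \frac{16}{3} - \frac{2 \cdot 3^{- n} \left(n + 3\right)!}{3}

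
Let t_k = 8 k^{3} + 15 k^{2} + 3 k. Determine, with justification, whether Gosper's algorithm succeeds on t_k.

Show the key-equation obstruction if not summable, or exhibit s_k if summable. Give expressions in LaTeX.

Yes. s_k = k \left(2 k^{3} + k^{2} - 4 k + 1\right).

Compute t_(k+1)/t_k: get (8*k**3 + 39*k**2 + 57*k + 26)/(k*(8*k**2 + 15*k + 3)).
Gosper form: A/B · C(k+1)/C(k) with A=1, B=1, C=k**3 + 15*k**2/8 + 3*k/8.
Need (1)·f(k+1) − (1)·f(k) = k**3 + 15*k**2/8 + 3*k/8.
From deg A=0, deg B=0, deg C=3: d=4.
Solve for f: f(k) = k*(k - 1)*(2*k**2 + 3*k - 1)/8 (degree 4 ≤ 4).
Certificate R = B(k−1)f/C = (k - 1)*(2*k**2 + 3*k - 1)/(8*k**2 + 15*k + 3) gives s_k = k*(2*k**3 + k**2 - 4*k + 1).
Verify: k*(8*k**2 + 15*k + 3) matches t_k.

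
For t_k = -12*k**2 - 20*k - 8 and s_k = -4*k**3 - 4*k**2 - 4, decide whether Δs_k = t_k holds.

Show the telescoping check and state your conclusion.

s_(k+1) = -4*(k + 1)**3 - 4*(k + 1)**2 - 4
s_(k+1) − s_k = -12*k**2 - 20*k - 8
(s_(k+1) − s_k) − t_k = 0

Valid — Δs_k = t_k.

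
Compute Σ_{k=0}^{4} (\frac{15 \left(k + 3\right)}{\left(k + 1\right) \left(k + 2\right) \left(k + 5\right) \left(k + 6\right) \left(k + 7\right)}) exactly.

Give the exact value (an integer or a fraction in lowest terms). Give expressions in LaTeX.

Ratio r(k) = (k + 1)*(k + 4)*(k + 5)/((k + 3)**2*(k + 8)).
Factor: A=k + 1; B=k + 8; C=k**3 + 10*k**2 + 33*k + 36.
Need (k + 1)·f(k+1) − (k + 7)·f(k) = k**3 + 10*k**2 + 33*k + 36.
Bound: deg f ≤ 6.
Solving with deg f ≤ 6: f(k) = k*(k + 2)*(k + 3)*(k + 4)*(k**2 + 12*k + 41)/90.
Get s_k = R·t_k = k*(k**2 + 12*k + 41)/(6*(k**3 + 12*k**2 + 41*k + 30)) with R(k) = B(k−1)f(k)/C(k) = k*(k + 2)*(k + 7)*(k**2 + 12*k + 41)/(90*(k + 3)).
Verify: 15*(k + 3)/(k**5 + 21*k**4 + 163*k**3 + 567*k**2 + 844*k + 420) matches t_k.
Sum = s_(5) − s_(0); s_(5) = 7/44, s_(0) = 0 ⇒ 7/44.

Σ = 7/44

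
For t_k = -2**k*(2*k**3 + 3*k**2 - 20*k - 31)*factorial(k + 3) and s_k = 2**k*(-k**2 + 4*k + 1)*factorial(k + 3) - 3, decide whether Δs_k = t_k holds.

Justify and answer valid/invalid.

valid (s_(k+1) − s_k reduces to t_k)

s_(k+1) = 2**(k + 1)*(4*k - (k + 1)**2 + 5)*factorial(k + 4) - 3
s_(k+1) − s_k = -2**k*(2*k**3 + 3*k**2 - 20*k - 31)*factorial(k + 3)
(s_(k+1) − s_k) − t_k = 0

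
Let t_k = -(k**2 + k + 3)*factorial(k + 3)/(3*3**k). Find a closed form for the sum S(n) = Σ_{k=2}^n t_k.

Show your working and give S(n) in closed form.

r(k) = (k + 4)*(k + (k + 1)**2 + 4)/(3*(k**2 + k + 3)) after simplifying.
So A=k/3 + 4/3 and B=1, with C=k**2 + k + 3.
f must satisfy (k/3 + 4/3)·f(k+1) − (1)·f(k) = k**2 + k + 3.
deg f ≤ 1 (via 1,0,2).
Solve for f: f(k) = 3*(k - 1) (degree 1 ≤ 1).
Get s_k = R·t_k = -(k - 1)*factorial(k + 3)/3**k with R(k) = B(k−1)f(k)/C(k) = 3*(k - 1)/(k**2 + k + 3).
s_(k+1) − s_k = -(k**2 + k + 3)*factorial(k + 3)/(3*3**k) = t_k.
Σ_(k=2)^n t_k = s_(n+1) − s_(2) = (-3**(-n - 1)*n*factorial(n + 4)) − (-40/3), i.e. 40/3 - n*factorial(n + 4)/(3*3**n).

S(n) = 40/3 - n*factorial(n + 4)/(3*3**n)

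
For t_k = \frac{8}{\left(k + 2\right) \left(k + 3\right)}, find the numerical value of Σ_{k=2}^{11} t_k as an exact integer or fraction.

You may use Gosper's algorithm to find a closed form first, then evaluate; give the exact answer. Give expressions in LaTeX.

Σ = 10/7

The ratio is (k + 2)/(k + 4).
A = k + 2, B = k + 4, C = 1.
f must satisfy (k + 2)·f(k+1) − (k + 3)·f(k) = 1.
d = 1 from the (1,1,0) case.
Coefficient equations give f(k) = k/2.
Certificate R = B(k−1)f/C = k*(k + 3)/2 gives s_k = 4*k/(k + 2).
Δs = 8/(k**2 + 5*k + 6), as required.
Σ_(k=2)^(11) t_k = s_(12) − s_(2) = 24/7 − (2) = 10/7.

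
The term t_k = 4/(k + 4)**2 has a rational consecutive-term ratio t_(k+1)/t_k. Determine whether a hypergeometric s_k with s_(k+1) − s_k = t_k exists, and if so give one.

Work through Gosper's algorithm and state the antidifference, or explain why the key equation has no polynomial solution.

Compute t_(k+1)/t_k: get (k + 4)**2/(k + 5)**2.
Factor: A=k**2 + 8*k + 16; B=k**2 + 10*k + 25; C=1.
f must satisfy (k**2 + 8*k + 16)·f(k+1) − (k**2 + 8*k + 16)·f(k) = 1.
deg f ≤ 0 (via 2,2,0).
Write f(k) = c0. Then LHS − RHS = -1, requiring -1 = 0: contradictory. No certificate.

none (Gosper's algorithm certifies no s_k)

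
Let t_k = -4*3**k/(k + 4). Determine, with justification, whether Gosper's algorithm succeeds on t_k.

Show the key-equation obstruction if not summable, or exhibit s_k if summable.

No — negative degree bound, so no certificate f.

The ratio is 3*(k + 4)/(k + 5).
Normal form (A,B,C) = (3*k + 12, k + 5, 1).
Need (3*k + 12)·f(k+1) − (k + 4)·f(k) = 1.
Degrees (1,1,0) ⇒ d ≤ -1.
Bound -1 < 0, so the key equation has no polynomial solution.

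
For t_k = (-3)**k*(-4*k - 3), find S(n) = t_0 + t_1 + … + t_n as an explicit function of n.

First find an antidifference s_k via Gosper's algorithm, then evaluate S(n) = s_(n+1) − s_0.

r(k) = 3*(-4*k - 7)/(4*k + 3) after simplifying.
Normal form (A,B,C) = (-3, 1, k + 3/4).
Solve (-3)·f(k+1) − (1)·f(k) = k + 3/4.
d = 1 from the (0,0,1) case.
Solving with deg f ≤ 1: f(k) = -k/4.
Certificate R = B(k−1)f/C = -k/(4*k + 3) gives s_k = (-3)**k*k.
Δs = (-3)**k*(-4*k - 3), as required.
s_(n+1) = (-3)**(n + 1)*(n + 1) and s_(0) = 0, so S(n) = (-3)**(n + 1)*(n + 1).

S(n) = (-3)**(n + 1)*(n + 1)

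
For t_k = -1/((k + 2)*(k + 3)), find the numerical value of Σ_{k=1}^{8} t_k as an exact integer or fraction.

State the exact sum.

Σ = -8/33

The ratio is (k + 2)/(k + 4).
So A=k + 2 and B=k + 4, with C=1.
f must satisfy (k + 2)·f(k+1) − (k + 3)·f(k) = 1.
d = 1 from the (1,1,0) case.
Solving with deg f ≤ 1: f(k) = k/2.
Then R = B(k−1)f/C = k*(k + 3)/2, so s_k = R(k)·t_k = -k/(2*k + 4).
Check: Δs_k = -1/(k**2 + 5*k + 6). ✓
Sum = s_(9) − s_(1); s_(9) = -9/22, s_(1) = -1/6 ⇒ -8/33.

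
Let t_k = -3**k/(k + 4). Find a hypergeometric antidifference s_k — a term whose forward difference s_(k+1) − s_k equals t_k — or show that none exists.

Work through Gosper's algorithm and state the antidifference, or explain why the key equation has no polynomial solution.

The ratio is 3*(k + 4)/(k + 5).
Factor: A=3*k + 12; B=k + 5; C=1.
f must satisfy (3*k + 12)·f(k+1) − (k + 4)·f(k) = 1.
d = -1 from the (1,1,0) case.
d = -1 < 0 ⇒ no nonzero polynomial f; not summable.

not Gosper-summable; s_k does not exist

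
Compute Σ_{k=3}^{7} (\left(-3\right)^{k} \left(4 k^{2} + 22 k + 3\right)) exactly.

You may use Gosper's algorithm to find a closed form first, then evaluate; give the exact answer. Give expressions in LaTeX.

Σ = -610659

Step 1: r(k) = 3*(-4*k**2 - 30*k - 29)/(4*k**2 + 22*k + 3).
A = -3, B = 1, C = k**2 + 11*k/2 + 3/4.
Set up (-3)·f(k+1) − (1)·f(k) − (k**2 + 11*k/2 + 3/4) = 0.
deg f ≤ 2 (via 0,0,2).
Coefficient equations give f(k) = -(k**2 + 4*k - 3)/4.
Certificate R = B(k−1)f/C = -(k**2 + 4*k - 3)/(4*k**2 + 22*k + 3) gives s_k = (-3)**k*(-k**2 - 4*k + 3).
Check: Δs_k = (-3)**k*(4*k**2 + 22*k + 3). ✓
Evaluate s at k=8 and k=3: -610173 and 486; difference -610659.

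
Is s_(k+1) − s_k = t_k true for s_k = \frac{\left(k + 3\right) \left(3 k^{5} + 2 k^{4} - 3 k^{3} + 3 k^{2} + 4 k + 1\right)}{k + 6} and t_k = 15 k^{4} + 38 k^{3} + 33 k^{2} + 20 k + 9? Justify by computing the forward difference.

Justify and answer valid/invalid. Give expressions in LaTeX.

Invalid: residual \frac{3 \left(- 12 k^{5} - 126 k^{4} - 264 k^{3} - 215 k^{2} - 125 k - 53\right)}{k^{2} + 13 k + 42} ≠ 0.

s_(k+1) = (3*k**6 + 29*k**5 + 103*k**4 + 176*k**3 + 168*k**2 + 106*k + 40)/(k + 7)
s_(k+1) − s_k = (15*k**6 + 197*k**5 + 779*k**4 + 1253*k**3 + 1010*k**2 + 582*k + 219)/(k**2 + 13*k + 42)
(s_(k+1) − s_k) − t_k = 3*(-12*k**5 - 126*k**4 - 264*k**3 - 215*k**2 - 125*k - 53)/(k**2 + 13*k + 42)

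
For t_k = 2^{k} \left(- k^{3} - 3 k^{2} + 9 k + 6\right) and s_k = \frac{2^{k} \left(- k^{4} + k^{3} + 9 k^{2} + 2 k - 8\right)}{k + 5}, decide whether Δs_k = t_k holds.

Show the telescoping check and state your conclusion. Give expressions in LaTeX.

s_(k+1) = 2**(k + 1)*(-k**4 - 3*k**3 + 6*k**2 + 19*k + 3)/(k + 6)
s_(k+1) − s_k = 2**k*(-k**5 - 11*k**4 - 33*k**3 + 42*k**2 + 192*k + 78)/(k**2 + 11*k + 30)
(s_(k+1) − s_k) − t_k = 3*2**k*(k**4 + 7*k**3 + 9*k**2 - 48*k - 34)/(k**2 + 11*k + 30)

Invalid: residual \frac{3 \cdot 2^{k} \left(k^{4} + 7 k^{3} + 9 k^{2} - 48 k - 34\right)}{k^{2} + 11 k + 30} ≠ 0.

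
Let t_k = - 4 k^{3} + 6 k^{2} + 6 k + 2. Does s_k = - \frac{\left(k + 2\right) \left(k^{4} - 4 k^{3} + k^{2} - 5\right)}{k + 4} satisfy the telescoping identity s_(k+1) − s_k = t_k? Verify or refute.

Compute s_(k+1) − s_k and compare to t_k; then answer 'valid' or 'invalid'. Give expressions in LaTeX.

s_(k+1) = -(k + 3)*((k + 1)**4 - 4*(k + 1)**3 + (k + 1)**2 - 5)/(k + 5)
s_(k+1) − s_k = 2*(-2*k**5 - 12*k**4 + 4*k**3 + 57*k**2 + 43*k + 17)/(k**2 + 9*k + 20)
(s_(k+1) − s_k) − t_k = 2*(3*k**4 + 14*k**3 - 31*k**2 - 26*k - 3)/(k**2 + 9*k + 20)

Invalid: residual \frac{2 \left(3 k^{4} + 14 k^{3} - 31 k^{2} - 26 k - 3\right)}{k^{2} + 9 k + 20} ≠ 0.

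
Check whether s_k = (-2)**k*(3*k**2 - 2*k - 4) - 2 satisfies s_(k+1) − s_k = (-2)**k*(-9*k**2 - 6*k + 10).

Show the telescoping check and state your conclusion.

valid; difference matches t_k

s_(k+1) = 2*(-2)**k*(2*k - 3*(k + 1)**2 + 6) - 2
s_(k+1) − s_k = (-2)**k*(-9*k**2 - 6*k + 10)
(s_(k+1) − s_k) − t_k = 0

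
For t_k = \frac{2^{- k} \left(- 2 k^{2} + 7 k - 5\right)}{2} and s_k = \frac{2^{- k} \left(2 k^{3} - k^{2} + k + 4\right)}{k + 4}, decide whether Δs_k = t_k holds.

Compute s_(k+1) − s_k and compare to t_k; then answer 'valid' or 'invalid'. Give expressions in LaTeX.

Invalid: residual \frac{3 \cdot 2^{- k} \left(2 k^{3} + 5 k^{2} - 29 k + 28\right)}{2 \left(k^{2} + 9 k + 20\right)} ≠ 0.

s_(k+1) = (k + 2*(k + 1)**3 - (k + 1)**2 + 5)/(2*2**k*(k + 5))
s_(k+1) − s_k = (-2*k**4 - 5*k**3 + 33*k**2 + 8*k - 16)/(2*2**k*(k**2 + 9*k + 20))
(s_(k+1) − s_k) − t_k = 3*(2*k**3 + 5*k**2 - 29*k + 28)/(2*2**k*(k**2 + 9*k + 20))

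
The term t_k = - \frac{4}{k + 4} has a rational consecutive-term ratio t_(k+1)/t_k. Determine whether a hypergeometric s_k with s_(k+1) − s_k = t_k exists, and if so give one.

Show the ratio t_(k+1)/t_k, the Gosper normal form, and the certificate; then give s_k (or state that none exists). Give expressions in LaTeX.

none (Gosper's algorithm certifies no s_k)

t_(k+1)/t_k = (k + 4)/(k + 5).
Gosper form: A/B · C(k+1)/C(k) with A=k + 4, B=k + 5, C=1.
Solve (k + 4)·f(k+1) − (k + 4)·f(k) = 1.
d = 0 from the (1,1,0) case.
Write f(k) = c0. Then LHS − RHS = -1, requiring -1 = 0: contradictory. No certificate.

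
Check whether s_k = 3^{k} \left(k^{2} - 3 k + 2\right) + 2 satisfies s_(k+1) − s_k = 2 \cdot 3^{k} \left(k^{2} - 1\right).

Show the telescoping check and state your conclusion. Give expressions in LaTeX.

s_(k+1) = 3**(k + 1)*(-3*k + (k + 1)**2 - 1) + 2
s_(k+1) − s_k = 2*3**k*(k**2 - 1)
(s_(k+1) − s_k) − t_k = 0

valid (s_(k+1) − s_k reduces to t_k)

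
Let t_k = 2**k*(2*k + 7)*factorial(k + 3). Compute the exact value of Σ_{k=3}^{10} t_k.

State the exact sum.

Σ = 178541140371840

r(k) = 2*(k + 4)*(2*k + 9)/(2*k + 7) after simplifying.
Take A(k)=2*k + 8, B(k)=1, C(k)=k + 7/2.
Need (2*k + 8)·f(k+1) − (1)·f(k) = k + 7/2.
d = 0 from the (1,0,1) case.
Coefficient equations give f(k) = 1/2.
R(k) = B(k−1)·f(k)/C(k) = 1/(2*k + 7); s_k = R·t_k = 2**k*factorial(k + 3).
Check: Δs_k = 2**k*(2*k + 7)*factorial(k + 3). ✓
Telescoping: Σ = s_(11) − s_(3) = 178541140377600 − (5760) = 178541140371840.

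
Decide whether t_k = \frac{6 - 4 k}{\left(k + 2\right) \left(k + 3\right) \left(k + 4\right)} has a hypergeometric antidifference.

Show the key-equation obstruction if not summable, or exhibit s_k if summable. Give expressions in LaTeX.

Compute t_(k+1)/t_k: get (k + 2)*(2*k - 1)/((k + 5)*(2*k - 3)).
A = k + 2, B = k + 5, C = k - 3/2.
f must satisfy (k + 2)·f(k+1) − (k + 4)·f(k) = k - 3/2.
From deg A=1, deg B=1, deg C=1: d=2.
Solve for f: f(k) = k*(k - 19)/24 (degree 2 ≤ 2).
Get s_k = R·t_k = -k*(k - 19)/(6*(k + 2)*(k + 3)) with R(k) = B(k−1)f(k)/C(k) = k*(k - 19)*(k + 4)/(12*(2*k - 3)).
Δs = 2*(3 - 2*k)/(k**3 + 9*k**2 + 26*k + 24), as required.

Yes. s_k = - \frac{k \left(k - 19\right)}{6 \left(k + 2\right) \left(k + 3\right)}.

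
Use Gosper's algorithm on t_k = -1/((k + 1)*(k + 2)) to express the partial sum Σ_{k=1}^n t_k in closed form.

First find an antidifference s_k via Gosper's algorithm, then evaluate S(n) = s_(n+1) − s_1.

S(n) = -n/(2*n + 4)

Ratio r(k) = (k + 1)/(k + 3).
Gosper form: A/B · C(k+1)/C(k) with A=k + 1, B=k + 3, C=1.
f must satisfy (k + 1)·f(k+1) − (k + 2)·f(k) = 1.
Degrees (1,1,0) ⇒ d ≤ 1.
A polynomial solution: f(k) = k.
Then R = B(k−1)f/C = k*(k + 2), so s_k = R(k)·t_k = -k/(k + 1).
s_(k+1) − s_k = -1/(k**2 + 3*k + 2) = t_k.
Telescope: S(n) = s_(n+1) − s_(1) = (-n - 1)/(n + 2) − (-1/2) = -n/(2*n + 4).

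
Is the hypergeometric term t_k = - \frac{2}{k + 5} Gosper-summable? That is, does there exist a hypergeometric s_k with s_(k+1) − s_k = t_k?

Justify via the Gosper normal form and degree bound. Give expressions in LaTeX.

Compute t_(k+1)/t_k: get (k + 5)/(k + 6).
Normal form (A,B,C) = (k + 5, k + 6, 1).
Need (k + 5)·f(k+1) − (k + 5)·f(k) = 1.
deg f ≤ 0 (via 1,1,0).
Generic f = c0 gives residual -1; -1 = 0 cannot hold, so t_k is not Gosper-summable.

No — key equation has no polynomial f.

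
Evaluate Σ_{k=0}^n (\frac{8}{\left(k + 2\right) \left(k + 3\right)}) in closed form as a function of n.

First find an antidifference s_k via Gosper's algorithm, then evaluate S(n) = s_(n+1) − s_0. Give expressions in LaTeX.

The ratio is (k + 2)/(k + 4).
Factor: A=k + 2; B=k + 4; C=1.
Set up (k + 2)·f(k+1) − (k + 3)·f(k) − (1) = 0.
Degrees (1,1,0) ⇒ d ≤ 1.
Match coefficients ⇒ f(k) = k/2.
So s_k = (B(k−1)f/C)·t_k = (k*(k + 3)/2)·t_k = 4*k/(k + 2).
Δs = 8/(k**2 + 5*k + 6), as required.
Telescope: S(n) = s_(n+1) − s_(0) = 4*(n + 1)/(n + 3) − (0) = 4*(n + 1)/(n + 3).

S(n) = \frac{4 \left(n + 1\right)}{n + 3}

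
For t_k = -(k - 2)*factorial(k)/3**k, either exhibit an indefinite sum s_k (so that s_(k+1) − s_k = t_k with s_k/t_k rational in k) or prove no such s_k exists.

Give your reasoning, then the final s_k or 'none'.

The ratio is (k**2 - 1)/(3*(k - 2)).
So A=k/3 + 1/3 and B=1, with C=k - 2.
Need (k/3 + 1/3)·f(k+1) − (1)·f(k) = k - 2.
Degrees (1,0,1) ⇒ d ≤ 0.
Coefficient equations give f(k) = 3.
Get s_k = R·t_k = -3**(1 - k)*factorial(k) with R(k) = B(k−1)f(k)/C(k) = 3/(k - 2).
s_(k+1) − s_k = -(k - 2)*factorial(k)/3**k = t_k.

s_k = -3**(1 - k)*factorial(k)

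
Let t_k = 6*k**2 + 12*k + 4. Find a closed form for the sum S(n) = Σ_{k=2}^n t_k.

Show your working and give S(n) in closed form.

Step 1: r(k) = (3*k**2 + 12*k + 11)/(3*k**2 + 6*k + 2).
Gosper form: A/B · C(k+1)/C(k) with A=1, B=1, C=k**2 + 2*k + 2/3.
Set up (1)·f(k+1) − (1)·f(k) − (k**2 + 2*k + 2/3) = 0.
From deg A=0, deg B=0, deg C=2: d=3.
Coefficient equations give f(k) = k*(2*k**2 + 3*k - 1)/6.
R(k) = B(k−1)·f(k)/C(k) = k*(2*k**2 + 3*k - 1)/(2*(3*k**2 + 6*k + 2)); s_k = R·t_k = k*(2*k**2 + 3*k - 1).
Verify: 6*k**2 + 12*k + 4 matches t_k.
Telescope: S(n) = s_(n+1) − s_(2) = 2*n**3 + 9*n**2 + 11*n + 4 − (26) = 2*n**3 + 9*n**2 + 11*n - 22.

S(n) = 2*n**3 + 9*n**2 + 11*n - 22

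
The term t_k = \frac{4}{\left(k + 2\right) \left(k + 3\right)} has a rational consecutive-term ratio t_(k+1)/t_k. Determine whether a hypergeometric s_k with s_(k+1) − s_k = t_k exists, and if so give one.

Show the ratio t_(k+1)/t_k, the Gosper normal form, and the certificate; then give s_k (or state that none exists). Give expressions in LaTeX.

s_k = \frac{2 k}{k + 2}

Compute t_(k+1)/t_k: get (k + 2)/(k + 4).
Gosper form: A/B · C(k+1)/C(k) with A=k + 2, B=k + 4, C=1.
Need (k + 2)·f(k+1) − (k + 3)·f(k) = 1.
From deg A=1, deg B=1, deg C=0: d=1.
A polynomial solution: f(k) = k/2.
So s_k = (B(k−1)f/C)·t_k = (k*(k + 3)/2)·t_k = 2*k/(k + 2).
Δs = 4/(k**2 + 5*k + 6), as required.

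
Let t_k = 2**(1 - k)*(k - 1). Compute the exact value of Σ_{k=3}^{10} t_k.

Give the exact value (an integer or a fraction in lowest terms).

Σ = 757/512

The ratio is k/(2*(k - 1)).
Factor: A=1/2; B=1; C=k - 1.
Set up (1/2)·f(k+1) − (1)·f(k) − (k - 1) = 0.
Degrees (0,0,1) ⇒ d ≤ 1.
A polynomial solution: f(k) = -2*k.
Then R = B(k−1)f/C = -2*k/(k - 1), so s_k = R(k)·t_k = -2**(2 - k)*k.
Δs = 2**(1 - k)*(k - 1), as required.
Telescoping: Σ = s_(11) − s_(3) = -11/512 − (-3/2) = 757/512.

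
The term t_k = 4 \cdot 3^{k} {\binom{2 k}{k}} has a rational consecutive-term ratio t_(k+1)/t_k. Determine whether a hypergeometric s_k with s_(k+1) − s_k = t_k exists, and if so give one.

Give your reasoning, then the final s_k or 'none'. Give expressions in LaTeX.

not Gosper-summable; s_k does not exist

Compute t_(k+1)/t_k: get 6*(2*k + 1)/(k + 1).
A = 12*k + 6, B = k + 1, C = 1.
Need (12*k + 6)·f(k+1) − (k)·f(k) = 1.
From deg A=1, deg B=1, deg C=0: d=-1.
Bound -1 < 0, so the key equation has no polynomial solution.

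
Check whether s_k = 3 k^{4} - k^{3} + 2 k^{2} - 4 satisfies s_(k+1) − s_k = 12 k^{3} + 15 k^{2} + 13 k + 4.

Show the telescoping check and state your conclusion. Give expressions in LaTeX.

s_(k+1) = k*(3*k**3 + 11*k**2 + 17*k + 13)
s_(k+1) − s_k = 12*k**3 + 15*k**2 + 13*k + 4
(s_(k+1) − s_k) − t_k = 0

Valid — Δs_k = t_k.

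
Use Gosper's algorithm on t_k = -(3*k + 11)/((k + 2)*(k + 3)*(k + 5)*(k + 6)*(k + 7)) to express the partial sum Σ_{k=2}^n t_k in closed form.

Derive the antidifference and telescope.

S(n) = (-n**3 - 16*n**2 - 81*n + 98)/(224*(n**3 + 16*n**2 + 81*n + 126))

Compute t_(k+1)/t_k: get (k + 2)*(k + 5)*(3*k + 14)/((k + 4)*(k + 8)*(3*k + 11)).
Factor: A=k + 2; B=k + 8; C=k**2 + 23*k/3 + 44/3.
f must satisfy (k + 2)·f(k+1) − (k + 7)·f(k) = k**2 + 23*k/3 + 44/3.
Degrees (1,1,2) ⇒ d ≤ 5.
A polynomial solution: f(k) = k*(k + 3)*(k + 4)*(k**2 + 13*k + 52)/180.
Get s_k = R·t_k = k*(-k**2 - 13*k - 52)/(60*(k**3 + 13*k**2 + 52*k + 60)) with R(k) = B(k−1)f(k)/C(k) = k*(k + 3)*(k + 7)*(k**2 + 13*k + 52)/(60*(3*k + 11)).
Δs = (-3*k - 11)/(k**5 + 23*k**4 + 203*k**3 + 853*k**2 + 1692*k + 1260), as required.
Telescope: S(n) = s_(n+1) − s_(2) = (-n**3 - 16*n**2 - 81*n - 66)/(60*(n**3 + 16*n**2 + 81*n + 126)) − (-41/3360) = (-n**3 - 16*n**2 - 81*n + 98)/(224*(n**3 + 16*n**2 + 81*n + 126)).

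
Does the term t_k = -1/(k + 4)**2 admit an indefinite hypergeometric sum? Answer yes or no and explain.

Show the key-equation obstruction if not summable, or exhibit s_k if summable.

No — t_k has no hypergeometric antidifference.

r(k) = (k + 4)**2/(k + 5)**2 after simplifying.
Normal form (A,B,C) = (k**2 + 8*k + 16, k**2 + 10*k + 25, 1).
Solve (k**2 + 8*k + 16)·f(k+1) − (k**2 + 8*k + 16)·f(k) = 1.
From deg A=2, deg B=2, deg C=0: d=0.
Generic f = c0 gives residual -1; -1 = 0 cannot hold, so t_k is not Gosper-summable.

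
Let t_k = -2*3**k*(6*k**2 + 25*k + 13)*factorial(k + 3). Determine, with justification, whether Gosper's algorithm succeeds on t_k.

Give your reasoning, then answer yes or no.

Yes. s_k = -2*3**k*(2*k - 1)*factorial(k + 3).

Ratio r(k) = 3*(6*k**3 + 61*k**2 + 192*k + 176)/(6*k**2 + 25*k + 13).
Normal form (A,B,C) = (3*k + 12, 1, k**2 + 25*k/6 + 13/6).
Key eq: (3*k + 12)·f(k+1) = (1)·f(k) + (k**2 + 25*k/6 + 13/6).
deg f ≤ 1 (via 1,0,2).
Solve for f: f(k) = (2*k - 1)/6 (degree 1 ≤ 1).
R(k) = B(k−1)·f(k)/C(k) = (2*k - 1)/(6*k**2 + 25*k + 13); s_k = R·t_k = -2*3**k*(2*k - 1)*factorial(k + 3).
Δs = -2*3**k*(6*k**2 + 25*k + 13)*factorial(k + 3), as required.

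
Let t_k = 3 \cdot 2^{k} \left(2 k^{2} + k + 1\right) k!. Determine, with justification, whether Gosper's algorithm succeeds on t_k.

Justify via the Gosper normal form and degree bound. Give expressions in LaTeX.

Yes. s_k = 3 \cdot 2^{k} \left(k - 1\right) k!.

Step 1: r(k) = 2*(k + 1)*(k + 2*(k + 1)**2 + 2)/(2*k**2 + k + 1).
So A=2*k + 2 and B=1, with C=k**2 + k/2 + 1/2.
Key eq: (2*k + 2)·f(k+1) = (1)·f(k) + (k**2 + k/2 + 1/2).
From deg A=1, deg B=0, deg C=2: d=1.
Match coefficients ⇒ f(k) = (k - 1)/2.
Get s_k = R·t_k = 3*2**k*(k - 1)*factorial(k) with R(k) = B(k−1)f(k)/C(k) = (k - 1)/(2*k**2 + k + 1).
Check: Δs_k = 3*2**k*(2*k**2 + k + 1)*factorial(k). ✓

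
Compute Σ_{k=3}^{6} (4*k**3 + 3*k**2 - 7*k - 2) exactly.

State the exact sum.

Σ = 1852

r(k) = (4*k**3 + 15*k**2 + 11*k - 2)/(4*k**3 + 3*k**2 - 7*k - 2) after simplifying.
Gosper form: A/B · C(k+1)/C(k) with A=1, B=1, C=k**3 + 3*k**2/4 - 7*k/4 - 1/2.
Solve (1)·f(k+1) − (1)·f(k) = k**3 + 3*k**2/4 - 7*k/4 - 1/2.
Bound: deg f ≤ 4.
A polynomial solution: f(k) = k*(k**3 - k**2 - 4*k + 2)/4.
R(k) = B(k−1)·f(k)/C(k) = k*(k**3 - k**2 - 4*k + 2)/(4*k**3 + 3*k**2 - 7*k - 2); s_k = R·t_k = k*(k**3 - k**2 - 4*k + 2).
Verify: 4*k**3 + 3*k**2 - 7*k - 2 matches t_k.
Telescoping: Σ = s_(7) − s_(3) = 1876 − (24) = 1852.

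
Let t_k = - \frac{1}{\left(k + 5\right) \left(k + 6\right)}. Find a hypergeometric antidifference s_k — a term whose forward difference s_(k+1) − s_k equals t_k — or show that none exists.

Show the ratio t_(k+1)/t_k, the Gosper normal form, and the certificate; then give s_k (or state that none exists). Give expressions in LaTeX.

Step 1: r(k) = (k + 5)/(k + 7).
Factor: A=k + 5; B=k + 7; C=1.
Solve (k + 5)·f(k+1) − (k + 6)·f(k) = 1.
Bound: deg f ≤ 1.
Coefficient equations give f(k) = k/5.
So s_k = (B(k−1)f/C)·t_k = (k*(k + 6)/5)·t_k = -k/(5*k + 25).
Δs = -1/(k**2 + 11*k + 30), as required.

s_k = - \frac{k}{5 k + 25}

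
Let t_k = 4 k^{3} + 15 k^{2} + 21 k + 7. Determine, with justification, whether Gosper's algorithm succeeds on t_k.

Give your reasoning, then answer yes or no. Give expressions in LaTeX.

The ratio is (4*k**3 + 27*k**2 + 63*k + 47)/(4*k**3 + 15*k**2 + 21*k + 7).
Gosper form: A/B · C(k+1)/C(k) with A=1, B=1, C=k**3 + 15*k**2/4 + 21*k/4 + 7/4.
f must satisfy (1)·f(k+1) − (1)·f(k) = k**3 + 15*k**2/4 + 21*k/4 + 7/4.
From deg A=0, deg B=0, deg C=3: d=4.
A polynomial solution: f(k) = k*(k**3 + 3*k**2 + 4*k - 1)/4.
So s_k = (B(k−1)f/C)·t_k = (k*(k**3 + 3*k**2 + 4*k - 1)/(4*k**3 + 15*k**2 + 21*k + 7))·t_k = k*(k**3 + 3*k**2 + 4*k - 1).
s_(k+1) − s_k = 4*k**3 + 15*k**2 + 21*k + 7 = t_k.

Yes. s_k = k \left(k^{3} + 3 k^{2} + 4 k - 1\right).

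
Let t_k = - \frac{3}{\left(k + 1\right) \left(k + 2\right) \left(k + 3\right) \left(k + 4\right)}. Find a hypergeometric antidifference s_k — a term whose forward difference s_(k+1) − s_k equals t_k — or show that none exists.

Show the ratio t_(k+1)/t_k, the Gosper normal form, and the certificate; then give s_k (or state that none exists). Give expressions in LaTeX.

s_k = \frac{k \left(- k^{2} - 6 k - 11\right)}{6 \left(k + 1\right) \left(k + 2\right) \left(k + 3\right)}

Ratio r(k) = (k + 1)/(k + 5).
So A=k + 1 and B=k + 5, with C=1.
Set up (k + 1)·f(k+1) − (k + 4)·f(k) − (1) = 0.
deg f ≤ 3 (via 1,1,0).
Match coefficients ⇒ f(k) = k*(k**2 + 6*k + 11)/18.
Then R = B(k−1)f/C = k*(k + 4)*(k**2 + 6*k + 11)/18, so s_k = R(k)·t_k = k*(-k**2 - 6*k - 11)/(6*(k + 1)*(k + 2)*(k + 3)).
Verify: -3/(k**4 + 10*k**3 + 35*k**2 + 50*k + 24) matches t_k.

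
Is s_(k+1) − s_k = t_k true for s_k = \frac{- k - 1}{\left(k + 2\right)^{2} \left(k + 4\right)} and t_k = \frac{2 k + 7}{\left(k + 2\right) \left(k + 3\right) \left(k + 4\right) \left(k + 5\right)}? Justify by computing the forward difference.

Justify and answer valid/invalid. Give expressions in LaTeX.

Invalid: residual \frac{- 3 k^{2} - 19 k - 29}{k^{6} + 19 k^{5} + 147 k^{4} + 593 k^{3} + 1316 k^{2} + 1524 k + 720} ≠ 0.

s_(k+1) = (-k - 2)/((k + 3)**2*(k + 5))
s_(k+1) − s_k = ((k + 1)*(k + 3)**2*(k + 5) - (k + 2)**3*(k + 4))/((k + 2)**2*(k + 3)**2*(k + 4)*(k + 5))
(s_(k+1) − s_k) − t_k = (-3*k**2 - 19*k - 29)/(k**6 + 19*k**5 + 147*k**4 + 593*k**3 + 1316*k**2 + 1524*k + 720)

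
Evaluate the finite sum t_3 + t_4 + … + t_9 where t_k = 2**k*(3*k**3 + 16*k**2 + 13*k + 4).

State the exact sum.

Σ = 2893280

Compute t_(k+1)/t_k: get 2*(3*k**3 + 25*k**2 + 54*k + 36)/(3*k**3 + 16*k**2 + 13*k + 4).
Factor: A=2; B=1; C=k**3 + 16*k**2/3 + 13*k/3 + 4/3.
Set up (2)·f(k+1) − (1)·f(k) − (k**3 + 16*k**2/3 + 13*k/3 + 4/3) = 0.
Degrees (0,0,3) ⇒ d ≤ 3.
A polynomial solution: f(k) = (k - 1)*(3*k**2 + k + 4)/3.
R(k) = B(k−1)·f(k)/C(k) = (k - 1)*(3*k**2 + k + 4)/(3*k**3 + 16*k**2 + 13*k + 4); s_k = R·t_k = 2**k*(3*k**3 - 2*k**2 + 3*k - 4).
Δs = 2**k*(3*k**3 + 16*k**2 + 13*k + 4), as required.
Sum = s_(10) − s_(3); s_(10) = 2893824, s_(3) = 544 ⇒ 2893280.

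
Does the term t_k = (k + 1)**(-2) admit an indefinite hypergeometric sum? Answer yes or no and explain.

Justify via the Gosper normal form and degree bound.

No — key equation has no polynomial f.

Ratio r(k) = (k + 1)**2/(k + 2)**2.
Normal form (A,B,C) = (k**2 + 2*k + 1, k**2 + 4*k + 4, 1).
Set up (k**2 + 2*k + 1)·f(k+1) − (k**2 + 2*k + 1)·f(k) − (1) = 0.
From deg A=2, deg B=2, deg C=0: d=0.
Generic f = c0 gives residual -1; -1 = 0 cannot hold, so t_k is not Gosper-summable.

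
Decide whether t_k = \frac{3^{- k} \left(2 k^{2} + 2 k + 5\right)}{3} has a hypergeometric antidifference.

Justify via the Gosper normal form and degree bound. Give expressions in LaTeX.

Yes. s_k = 3^{- k} \left(- k^{2} - 2 k - 4\right).

Compute t_(k+1)/t_k: get (2*k**2 + 6*k + 9)/(3*(2*k**2 + 2*k + 5)).
Gosper form: A/B · C(k+1)/C(k) with A=1/3, B=1, C=k**2 + k + 5/2.
Set up (1/3)·f(k+1) − (1)·f(k) − (k**2 + k + 5/2) = 0.
From deg A=0, deg B=0, deg C=2: d=2.
Coefficient equations give f(k) = -3*(k**2 + 2*k + 4)/2.
Get s_k = R·t_k = (-k**2 - 2*k - 4)/3**k with R(k) = B(k−1)f(k)/C(k) = -3*(k**2 + 2*k + 4)/(2*k**2 + 2*k + 5).
Check: Δs_k = (2*k**2 + 2*k + 5)/(3*3**k). ✓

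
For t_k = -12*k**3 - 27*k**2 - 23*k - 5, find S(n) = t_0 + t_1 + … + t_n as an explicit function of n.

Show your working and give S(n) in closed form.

S(n) = -3*n**4 - 15*n**3 - 28*n**2 - 21*n - 5

Compute t_(k+1)/t_k: get (12*k**3 + 63*k**2 + 113*k + 67)/(12*k**3 + 27*k**2 + 23*k + 5).
Normal form (A,B,C) = (1, 1, k**3 + 9*k**2/4 + 23*k/12 + 5/12).
Solve (1)·f(k+1) − (1)·f(k) = k**3 + 9*k**2/4 + 23*k/12 + 5/12.
Degrees (0,0,3) ⇒ d ≤ 4.
A polynomial solution: f(k) = k*(3*k**3 + 3*k**2 + k - 2)/12.
Get s_k = R·t_k = k*(-3*k**3 - 3*k**2 - k + 2) with R(k) = B(k−1)f(k)/C(k) = k*(3*k**3 + 3*k**2 + k - 2)/(12*k**3 + 27*k**2 + 23*k + 5).
Check: Δs_k = -12*k**3 - 27*k**2 - 23*k - 5. ✓
Telescope: S(n) = s_(n+1) − s_(0) = -3*n**4 - 15*n**3 - 28*n**2 - 21*n - 5 − (0) = -3*n**4 - 15*n**3 - 28*n**2 - 21*n - 5.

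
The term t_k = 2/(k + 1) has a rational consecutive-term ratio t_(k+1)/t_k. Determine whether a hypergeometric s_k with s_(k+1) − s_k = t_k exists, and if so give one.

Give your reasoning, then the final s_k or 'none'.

not Gosper-summable; s_k does not exist

Ratio r(k) = (k + 1)/(k + 2).
A = k + 1, B = k + 2, C = 1.
Need (k + 1)·f(k+1) − (k + 1)·f(k) = 1.
deg f ≤ 0 (via 1,1,0).
Generic f = c0 gives residual -1; -1 = 0 cannot hold, so t_k is not Gosper-summable.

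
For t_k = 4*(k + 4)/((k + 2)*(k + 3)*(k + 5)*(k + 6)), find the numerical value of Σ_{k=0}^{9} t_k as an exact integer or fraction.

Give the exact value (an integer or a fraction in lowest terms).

The ratio is (k + 2)*(k + 5)**2/((k + 4)**2*(k + 7)).
Factor: A=k + 2; B=k + 7; C=k**2 + 8*k + 16.
Key eq: (k + 2)·f(k+1) = (k + 6)·f(k) + (k**2 + 8*k + 16).
d = 4 from the (1,1,2) case.
Match coefficients ⇒ f(k) = k*(k + 3)*(k + 4)*(k + 7)/20.
Get s_k = R·t_k = k*(k + 7)/(5*(k**2 + 7*k + 10)) with R(k) = B(k−1)f(k)/C(k) = k*(k + 3)*(k + 6)*(k + 7)/(20*(k + 4)).
Δs = 4*(k + 4)/(k**4 + 16*k**3 + 91*k**2 + 216*k + 180), as required.
Evaluate s at k=10 and k=0: 17/90 and 0; difference 17/90.

Σ = 17/90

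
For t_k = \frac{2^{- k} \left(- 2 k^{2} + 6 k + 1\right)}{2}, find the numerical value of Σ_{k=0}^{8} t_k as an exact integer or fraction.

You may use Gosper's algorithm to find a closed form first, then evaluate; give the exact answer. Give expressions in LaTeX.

Ratio r(k) = (k**2 - k - 5/2)/(2*k**2 - 6*k - 1).
A = 1/2, B = 1, C = k**2 - 3*k - 1/2.
Solve (1/2)·f(k+1) − (1)·f(k) = k**2 - 3*k - 1/2.
From deg A=0, deg B=0, deg C=2: d=2.
Solving with deg f ≤ 2: f(k) = -2*k**2 + 2*k + 1.
Get s_k = R·t_k = (2*k**2 - 2*k - 1)/2**k with R(k) = B(k−1)f(k)/C(k) = -2*(2*k**2 - 2*k - 1)/(2*k**2 - 6*k - 1).
s_(k+1) − s_k = (-2*k**2 + 6*k + 1)/(2*2**k) = t_k.
Sum = s_(9) − s_(0); s_(9) = 143/512, s_(0) = -1 ⇒ 655/512.

Σ = 655/512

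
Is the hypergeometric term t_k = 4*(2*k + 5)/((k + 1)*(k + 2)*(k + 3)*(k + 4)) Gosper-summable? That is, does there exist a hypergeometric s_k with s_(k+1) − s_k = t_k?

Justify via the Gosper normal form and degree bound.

t_(k+1)/t_k = (k + 1)*(2*k + 7)/((k + 5)*(2*k + 5)).
So A=k + 1 and B=k + 5, with C=k + 5/2.
Set up (k + 1)·f(k+1) − (k + 4)·f(k) − (k + 5/2) = 0.
Degrees (1,1,1) ⇒ d ≤ 3.
Coefficient equations give f(k) = k*(k + 2)*(k + 4)/6.
R(k) = B(k−1)·f(k)/C(k) = k*(k + 2)*(k + 4)**2/(3*(2*k + 5)); s_k = R·t_k = 4*k*(k + 4)/(3*(k**2 + 4*k + 3)).
Verify: 4*(2*k + 5)/(k**4 + 10*k**3 + 35*k**2 + 50*k + 24) matches t_k.

Yes. s_k = 4*k*(k + 4)/(3*(k**2 + 4*k + 3)).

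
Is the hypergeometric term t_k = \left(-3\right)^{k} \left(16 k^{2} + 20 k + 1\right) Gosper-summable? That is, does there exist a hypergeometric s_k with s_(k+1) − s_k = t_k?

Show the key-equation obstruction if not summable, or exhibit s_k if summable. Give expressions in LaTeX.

Yes. s_k = \left(-3\right)^{k} \left(- 4 k^{2} + k + 2\right).

Ratio r(k) = 3*(-16*k**2 - 52*k - 37)/(16*k**2 + 20*k + 1).
Gosper form: A/B · C(k+1)/C(k) with A=-3, B=1, C=k**2 + 5*k/4 + 1/16.
Key eq: (-3)·f(k+1) = (1)·f(k) + (k**2 + 5*k/4 + 1/16).
Degrees (0,0,2) ⇒ d ≤ 2.
Match coefficients ⇒ f(k) = -(4*k**2 - k - 2)/16.
So s_k = (B(k−1)f/C)·t_k = (-(4*k**2 - k - 2)/(16*k**2 + 20*k + 1))·t_k = (-3)**k*(-4*k**2 + k + 2).
Check: Δs_k = (-3)**k*(16*k**2 + 20*k + 1). ✓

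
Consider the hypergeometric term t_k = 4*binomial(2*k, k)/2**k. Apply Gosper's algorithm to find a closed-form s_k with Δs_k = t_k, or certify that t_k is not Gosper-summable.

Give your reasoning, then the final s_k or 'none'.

no hypergeometric antidifference exists

t_(k+1)/t_k = (2*k + 1)/(k + 1).
Factor: A=2*k + 1; B=k + 1; C=1.
Need (2*k + 1)·f(k+1) − (k)·f(k) = 1.
Bound: deg f ≤ -1.
d = -1 < 0 ⇒ no nonzero polynomial f; not summable.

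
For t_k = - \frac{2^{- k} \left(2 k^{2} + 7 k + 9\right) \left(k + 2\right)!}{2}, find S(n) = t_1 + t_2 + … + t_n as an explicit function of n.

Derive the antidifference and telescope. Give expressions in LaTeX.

S(n) = 15 - 2^{- n} n \left(n + 3\right)! - \frac{5 \cdot 2^{- n} \left(n + 3\right)!}{2}

The ratio is (k + 3)*(7*k + 2*(k + 1)**2 + 16)/(2*(2*k**2 + 7*k + 9)).
Take A(k)=k/2 + 3/2, B(k)=1, C(k)=k**2 + 7*k/2 + 9/2.
Need (k/2 + 3/2)·f(k+1) − (1)·f(k) = k**2 + 7*k/2 + 9/2.
Bound: deg f ≤ 1.
Match coefficients ⇒ f(k) = 2*k + 3.
Then R = B(k−1)f/C = 2*(2*k + 3)/(2*k**2 + 7*k + 9), so s_k = R(k)·t_k = -(2*k + 3)*factorial(k + 2)/2**k.
Verify: -(2*k**2 + 7*k + 9)*factorial(k + 2)/(2*2**k) matches t_k.
s_(n+1) = -2**(-n - 1)*(2*n + 5)*factorial(n + 3) and s_(1) = -15, so S(n) = 15 - n*factorial(n + 3)/2**n - 5*factorial(n + 3)/(2*2**n).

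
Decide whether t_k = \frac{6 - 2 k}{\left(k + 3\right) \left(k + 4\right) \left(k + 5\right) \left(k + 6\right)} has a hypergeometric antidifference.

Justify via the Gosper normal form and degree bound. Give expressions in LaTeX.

The ratio is (k - 2)*(k + 3)/((k - 3)*(k + 7)).
So A=k + 3 and B=k + 7, with C=k - 3.
f must satisfy (k + 3)·f(k+1) − (k + 6)·f(k) = k - 3.
d = 3 from the (1,1,1) case.
Match coefficients ⇒ f(k) = -k*(k**2 + 12*k + 107)/120.
R(k) = B(k−1)·f(k)/C(k) = -k*(k + 6)*(k**2 + 12*k + 107)/(120*(k - 3)); s_k = R·t_k = k*(k**2 + 12*k + 107)/(60*(k + 3)*(k + 4)*(k + 5)).
Check: Δs_k = 2*(3 - k)/(k**4 + 18*k**3 + 119*k**2 + 342*k + 360). ✓

Yes. s_k = \frac{k \left(k^{2} + 12 k + 107\right)}{60 \left(k + 3\right) \left(k + 4\right) \left(k + 5\right)}.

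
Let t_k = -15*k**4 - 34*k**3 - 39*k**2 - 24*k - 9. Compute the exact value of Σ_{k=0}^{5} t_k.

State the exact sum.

Step 1: r(k) = (15*k**4 + 94*k**3 + 231*k**2 + 264*k + 121)/(15*k**4 + 34*k**3 + 39*k**2 + 24*k + 9).
A = 1, B = 1, C = k**4 + 34*k**3/15 + 13*k**2/5 + 8*k/5 + 3/5.
Solve (1)·f(k+1) − (1)·f(k) = k**4 + 34*k**3/15 + 13*k**2/5 + 8*k/5 + 3/5.
deg f ≤ 5 (via 0,0,4).
Solving with deg f ≤ 5: f(k) = k*(3*k**4 + k**3 + k**2 + k + 3)/15.
Then R = B(k−1)f/C = k*(3*k**4 + k**3 + k**2 + k + 3)/((3*k**2 + 5*k + 3)*(5*k**2 + 3*k + 3)), so s_k = R(k)·t_k = k*(-3*k**4 - k**3 - k**2 - k - 3).
Check: Δs_k = -15*k**4 - 34*k**3 - 39*k**2 - 24*k - 9. ✓
Σ_(k=0)^(5) t_k = s_(6) − s_(0) = -24894 − (0) = -24894.

Σ = -24894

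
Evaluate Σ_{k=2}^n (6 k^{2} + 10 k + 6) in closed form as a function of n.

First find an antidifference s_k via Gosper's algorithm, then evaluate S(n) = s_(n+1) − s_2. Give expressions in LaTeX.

S(n) = 2 n^{3} + 8 n^{2} + 12 n - 22

Step 1: r(k) = (3*k**2 + 11*k + 11)/(3*k**2 + 5*k + 3).
Normal form (A,B,C) = (1, 1, k**2 + 5*k/3 + 1).
Set up (1)·f(k+1) − (1)·f(k) − (k**2 + 5*k/3 + 1) = 0.
Degrees (0,0,2) ⇒ d ≤ 3.
Match coefficients ⇒ f(k) = k*(k**2 + k + 1)/3.
Certificate R = B(k−1)f/C = k*(k**2 + k + 1)/(3*k**2 + 5*k + 3) gives s_k = 2*k*(k**2 + k + 1).
Verify: 6*k**2 + 10*k + 6 matches t_k.
s_(n+1) = 2*n**3 + 8*n**2 + 12*n + 6 and s_(2) = 28, so S(n) = 2*n**3 + 8*n**2 + 12*n - 22.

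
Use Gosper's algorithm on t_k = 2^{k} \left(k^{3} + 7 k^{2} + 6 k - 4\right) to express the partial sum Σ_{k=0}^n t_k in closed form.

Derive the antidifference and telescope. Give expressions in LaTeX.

S(n) = 2^{n + 1} \left(n^{3} + 4 n^{2} + n - 2\right)

The ratio is 2*(k**3 + 10*k**2 + 23*k + 10)/(k**3 + 7*k**2 + 6*k - 4).
A = 2, B = 1, C = k**3 + 7*k**2 + 6*k - 4.
Set up (2)·f(k+1) − (1)·f(k) − (k**3 + 7*k**2 + 6*k - 4) = 0.
Degrees (0,0,3) ⇒ d ≤ 3.
Coefficient equations give f(k) = k*(k**2 + k - 4).
Certificate R = B(k−1)f/C = k*(k**2 + k - 4)/(k**3 + 7*k**2 + 6*k - 4) gives s_k = 2**k*k*(k**2 + k - 4).
Verify: 2**k*(k**3 + 7*k**2 + 6*k - 4) matches t_k.
s_(n+1) = 2**(n + 1)*(n**3 + 4*n**2 + n - 2) and s_(0) = 0, so S(n) = 2**(n + 1)*(n**3 + 4*n**2 + n - 2).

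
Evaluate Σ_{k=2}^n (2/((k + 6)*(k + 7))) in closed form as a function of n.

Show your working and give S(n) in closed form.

t_(k+1)/t_k = (k + 6)/(k + 8).
Take A(k)=k + 6, B(k)=k + 8, C(k)=1.
Key eq: (k + 6)·f(k+1) = (k + 7)·f(k) + (1).
Bound: deg f ≤ 1.
Coefficient equations give f(k) = k/6.
Certificate R = B(k−1)f/C = k*(k + 7)/6 gives s_k = k/(3*(k + 6)).
s_(k+1) − s_k = 2/(k**2 + 13*k + 42) = t_k.
s_(n+1) = (n + 1)/(3*(n + 7)) and s_(2) = 1/12, so S(n) = (n - 1)/(4*(n + 7)).

S(n) = (n - 1)/(4*(n + 7))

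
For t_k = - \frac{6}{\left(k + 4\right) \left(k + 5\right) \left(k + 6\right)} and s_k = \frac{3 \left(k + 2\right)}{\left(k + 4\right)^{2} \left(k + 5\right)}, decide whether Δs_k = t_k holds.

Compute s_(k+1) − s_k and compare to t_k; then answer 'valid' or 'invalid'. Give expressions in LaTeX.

s_(k+1) = 3*(k + 3)/((k + 5)**2*(k + 6))
s_(k+1) − s_k = 6*(-k**2 - 6*k - 6)/(k**5 + 24*k**4 + 229*k**3 + 1086*k**2 + 2560*k + 2400)
(s_(k+1) − s_k) − t_k = 6*(3*k + 14)/(k**5 + 24*k**4 + 229*k**3 + 1086*k**2 + 2560*k + 2400)

Invalid: residual \frac{6 \left(3 k + 14\right)}{k^{5} + 24 k^{4} + 229 k^{3} + 1086 k^{2} + 2560 k + 2400} ≠ 0.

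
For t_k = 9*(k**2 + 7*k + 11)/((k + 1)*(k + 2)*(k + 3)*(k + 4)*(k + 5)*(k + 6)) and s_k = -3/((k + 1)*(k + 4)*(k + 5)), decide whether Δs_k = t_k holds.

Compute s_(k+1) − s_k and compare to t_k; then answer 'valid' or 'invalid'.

s_(k+1) = -3/((k + 2)*(k + 5)*(k + 6))
s_(k+1) − s_k = 3*(3*k + 8)/(k**5 + 18*k**4 + 121*k**3 + 372*k**2 + 508*k + 240)
(s_(k+1) − s_k) − t_k = 3*(-4*k - 9)/(k**6 + 21*k**5 + 175*k**4 + 735*k**3 + 1624*k**2 + 1764*k + 720)

Invalid: residual 3*(-4*k - 9)/(k**6 + 21*k**5 + 175*k**4 + 735*k**3 + 1624*k**2 + 1764*k + 720) ≠ 0.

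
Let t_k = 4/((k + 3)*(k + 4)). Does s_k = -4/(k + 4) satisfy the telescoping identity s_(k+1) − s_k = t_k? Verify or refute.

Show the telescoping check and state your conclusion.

s_(k+1) = -4/(k + 5)
s_(k+1) − s_k = 4/((k + 4)*(k + 5))
(s_(k+1) − s_k) − t_k = -8/(k**3 + 12*k**2 + 47*k + 60)

Invalid: residual -8/(k**3 + 12*k**2 + 47*k + 60) ≠ 0.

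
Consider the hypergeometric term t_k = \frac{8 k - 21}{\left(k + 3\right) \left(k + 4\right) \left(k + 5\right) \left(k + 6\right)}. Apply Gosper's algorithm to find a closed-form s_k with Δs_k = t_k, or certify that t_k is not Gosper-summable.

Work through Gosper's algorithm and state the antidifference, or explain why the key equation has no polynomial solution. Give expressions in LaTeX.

Step 1: r(k) = (k + 3)*(8*k - 13)/((k + 7)*(8*k - 21)).
A = k + 3, B = k + 7, C = k - 21/8.
f must satisfy (k + 3)·f(k+1) − (k + 6)·f(k) = k - 21/8.
From deg A=1, deg B=1, deg C=1: d=3.
Solve for f: f(k) = -k*(k**2 + 12*k + 127)/160 (degree 3 ≤ 3).
Get s_k = R·t_k = k*(-k**2 - 12*k - 127)/(20*(k + 3)*(k + 4)*(k + 5)) with R(k) = B(k−1)f(k)/C(k) = -k*(k + 6)*(k**2 + 12*k + 127)/(20*(8*k - 21)).
Verify: (8*k - 21)/(k**4 + 18*k**3 + 119*k**2 + 342*k + 360) matches t_k.

s_k = \frac{k \left(- k^{2} - 12 k - 127\right)}{20 \left(k + 3\right) \left(k + 4\right) \left(k + 5\right)}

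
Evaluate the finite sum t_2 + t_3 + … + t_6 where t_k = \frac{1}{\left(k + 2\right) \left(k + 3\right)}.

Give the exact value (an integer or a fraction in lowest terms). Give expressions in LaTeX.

Σ = 5/36

r(k) = (k + 2)/(k + 4) after simplifying.
Factor: A=k + 2; B=k + 4; C=1.
Key eq: (k + 2)·f(k+1) = (k + 3)·f(k) + (1).
deg f ≤ 1 (via 1,1,0).
Solving with deg f ≤ 1: f(k) = k/2.
So s_k = (B(k−1)f/C)·t_k = (k*(k + 3)/2)·t_k = k/(2*(k + 2)).
Δs = 1/(k**2 + 5*k + 6), as required.
Telescoping: Σ = s_(7) − s_(2) = 7/18 − (1/4) = 5/36.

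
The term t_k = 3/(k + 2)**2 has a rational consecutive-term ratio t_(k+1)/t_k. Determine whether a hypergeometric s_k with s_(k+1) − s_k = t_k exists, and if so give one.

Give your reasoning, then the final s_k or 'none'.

Compute t_(k+1)/t_k: get (k + 2)**2/(k + 3)**2.
Factor: A=k**2 + 4*k + 4; B=k**2 + 6*k + 9; C=1.
f must satisfy (k**2 + 4*k + 4)·f(k+1) − (k**2 + 4*k + 4)·f(k) = 1.
From deg A=2, deg B=2, deg C=0: d=0.
Generic f = c0 gives residual -1; -1 = 0 cannot hold, so t_k is not Gosper-summable.

none — t_k is not Gosper-summable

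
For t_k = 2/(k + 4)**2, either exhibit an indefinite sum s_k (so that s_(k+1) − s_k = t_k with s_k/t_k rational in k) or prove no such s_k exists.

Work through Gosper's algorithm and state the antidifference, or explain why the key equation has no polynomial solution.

Compute t_(k+1)/t_k: get (k + 4)**2/(k + 5)**2.
Gosper form: A/B · C(k+1)/C(k) with A=k**2 + 8*k + 16, B=k**2 + 10*k + 25, C=1.
f must satisfy (k**2 + 8*k + 16)·f(k+1) − (k**2 + 8*k + 16)·f(k) = 1.
deg f ≤ 0 (via 2,2,0).
Write f(k) = c0. Then LHS − RHS = -1, requiring -1 = 0: contradictory. No certificate.

none — t_k is not Gosper-summable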